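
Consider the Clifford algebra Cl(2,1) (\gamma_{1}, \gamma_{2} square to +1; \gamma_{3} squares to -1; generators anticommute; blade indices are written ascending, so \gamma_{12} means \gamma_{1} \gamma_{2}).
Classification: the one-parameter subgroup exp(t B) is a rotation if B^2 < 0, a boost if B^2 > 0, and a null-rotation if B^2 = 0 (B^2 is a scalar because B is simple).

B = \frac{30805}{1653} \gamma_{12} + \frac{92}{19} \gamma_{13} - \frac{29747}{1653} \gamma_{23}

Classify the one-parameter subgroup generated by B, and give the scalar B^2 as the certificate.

B^2 term by term: the squares give (\frac{30805}{1653})^2*(\gamma_{12})^2 + (\frac{92}{19})^2*(\gamma_{13})^2 + (-\frac{29747}{1653})^2*(\gamma_{23})^2 = \frac{948948025}{2732409}*(-1) + \frac{8464}{361}*(+1) + \frac{884884009}{2732409}*(+1) = 0 (each basis 2-blade squares to minus the product of its generators' squares); cross terms between blades sharing an index anticommute and cancel. So B^2 = 0.
Answer: null-rotation, certificate B^2 = 0. The scalar 0 is the complete invariant here: its sign names the subgroup type.


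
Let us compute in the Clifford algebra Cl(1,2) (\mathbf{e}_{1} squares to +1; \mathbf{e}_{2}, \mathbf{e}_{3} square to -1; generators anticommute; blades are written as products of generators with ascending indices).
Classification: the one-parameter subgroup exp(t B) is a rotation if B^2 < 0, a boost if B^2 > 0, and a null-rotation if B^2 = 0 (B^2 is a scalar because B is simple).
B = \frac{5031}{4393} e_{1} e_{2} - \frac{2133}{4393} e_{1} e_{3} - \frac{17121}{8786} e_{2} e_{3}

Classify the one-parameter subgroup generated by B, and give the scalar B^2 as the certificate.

B^2 term by term: the squares give (\frac{5031}{4393})^2*(e_{1} e_{2})^2 + (-\frac{2133}{4393})^2*(e_{1} e_{3})^2 + (-\frac{17121}{8786})^2*(e_{2} e_{3})^2 = \frac{25310961}{19298449}*(+1) + \frac{4549689}{19298449}*(+1) + \frac{293128641}{77193796}*(-1) = -\frac{9}{4} (each basis 2-blade squares to minus the product of its generators' squares); cross terms between blades sharing an index anticommute and cancel. So B^2 = -\frac{9}{4}.
Answer: rotation, certificate B^2 = -\frac{9}{4}. Because -\frac{9}{4} is invariant under every versor sandwich, the classification follows from its sign alone.


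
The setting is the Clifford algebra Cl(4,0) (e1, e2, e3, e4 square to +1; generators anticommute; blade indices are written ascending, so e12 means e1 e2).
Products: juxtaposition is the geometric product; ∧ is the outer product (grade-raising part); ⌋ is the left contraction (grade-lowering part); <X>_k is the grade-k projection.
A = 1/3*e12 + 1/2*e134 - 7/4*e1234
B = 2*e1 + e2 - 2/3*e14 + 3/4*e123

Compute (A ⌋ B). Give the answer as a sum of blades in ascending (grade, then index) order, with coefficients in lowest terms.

step 1: -1/4*e3
Answer: -1/4*e3


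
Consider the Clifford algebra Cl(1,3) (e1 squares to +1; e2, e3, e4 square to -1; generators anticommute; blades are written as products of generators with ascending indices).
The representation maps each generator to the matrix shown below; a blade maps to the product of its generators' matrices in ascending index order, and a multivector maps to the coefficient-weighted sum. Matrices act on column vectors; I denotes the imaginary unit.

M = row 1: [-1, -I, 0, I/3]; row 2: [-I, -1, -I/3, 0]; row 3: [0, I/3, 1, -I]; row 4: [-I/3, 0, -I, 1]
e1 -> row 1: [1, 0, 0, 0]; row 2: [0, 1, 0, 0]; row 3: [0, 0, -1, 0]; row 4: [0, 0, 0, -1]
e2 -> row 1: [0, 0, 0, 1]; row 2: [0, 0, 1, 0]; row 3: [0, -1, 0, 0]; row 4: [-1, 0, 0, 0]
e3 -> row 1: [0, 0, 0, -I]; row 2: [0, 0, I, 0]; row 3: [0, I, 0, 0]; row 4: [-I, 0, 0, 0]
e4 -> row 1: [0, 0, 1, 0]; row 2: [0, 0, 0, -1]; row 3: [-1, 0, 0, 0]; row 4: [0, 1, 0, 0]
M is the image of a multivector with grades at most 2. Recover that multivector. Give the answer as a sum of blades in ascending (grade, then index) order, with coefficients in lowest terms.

Method: the blade images are trace-orthogonal — tr(rho(e_A) rho(e_B)^-1) = 4 if A = B and 0 otherwise — and rho(e_A)^-1 = (e_A)^2 * rho(e_A) with (e_A)^2 = +1 or -1, so the coefficient of e_A in the preimage is (e_A)^2 * tr(M rho(e_A))/4.
Nonzero projections over blades of grade <= 2: e1: (e1)^2 = +1, tr(M rho(e1)) = -4, coefficient -1; e1 e3: (e1 e3)^2 = +1, tr(M rho(e1 e3)) = -4/3, coefficient -1/3; e3 e4: (e3 e4)^2 = -1, tr(M rho(e3 e4)) = -4, coefficient 1. Every other blade of grade <= 2 projects to 0.
Answer: -e1 - 1/3*e1 e3 + e3 e4


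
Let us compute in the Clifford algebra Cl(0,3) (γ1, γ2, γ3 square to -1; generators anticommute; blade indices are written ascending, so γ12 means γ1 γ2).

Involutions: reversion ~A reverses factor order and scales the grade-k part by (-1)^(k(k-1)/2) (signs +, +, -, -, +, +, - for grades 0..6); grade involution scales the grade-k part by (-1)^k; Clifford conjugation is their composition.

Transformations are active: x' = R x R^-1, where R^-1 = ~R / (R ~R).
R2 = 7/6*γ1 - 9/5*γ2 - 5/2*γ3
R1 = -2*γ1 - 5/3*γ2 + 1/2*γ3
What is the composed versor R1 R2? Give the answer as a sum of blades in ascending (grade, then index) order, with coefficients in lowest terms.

Distribute over the terms of R1 (each basis-blade product reordered to ascending indices, repeated generators contracted through their squares):
(-2*γ1) R2 = 7/3 + 18/5*γ12 + 5*γ13
(-5/3*γ2) R2 = -3 + 35/18*γ12 + 25/6*γ23
(1/2*γ3) R2 = 5/4 - 7/12*γ13 + 9/10*γ23
Summing the partial products and collecting blades:
Answer: 7/12 + 499/90*γ12 + 53/12*γ13 + 76/15*γ23


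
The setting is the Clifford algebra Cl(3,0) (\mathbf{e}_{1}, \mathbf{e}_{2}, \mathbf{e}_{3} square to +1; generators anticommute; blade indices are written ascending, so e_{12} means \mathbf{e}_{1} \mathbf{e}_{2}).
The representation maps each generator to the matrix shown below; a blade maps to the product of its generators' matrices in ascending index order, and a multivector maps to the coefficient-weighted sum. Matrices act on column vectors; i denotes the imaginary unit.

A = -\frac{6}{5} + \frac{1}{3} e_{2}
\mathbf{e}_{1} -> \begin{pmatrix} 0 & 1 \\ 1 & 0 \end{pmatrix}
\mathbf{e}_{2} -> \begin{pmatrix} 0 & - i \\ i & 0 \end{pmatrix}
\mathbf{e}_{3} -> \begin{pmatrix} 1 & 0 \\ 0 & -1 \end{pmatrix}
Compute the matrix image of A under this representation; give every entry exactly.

M = (-\frac{6}{5})*1 + (\frac{1}{3})*rho(e_{2}), summed entrywise (1 is the identity matrix):
Answer: \begin{pmatrix} - \frac{6}{5} & - \frac{i}{3} \\ \frac{i}{3} & - \frac{6}{5} \end{pmatrix}


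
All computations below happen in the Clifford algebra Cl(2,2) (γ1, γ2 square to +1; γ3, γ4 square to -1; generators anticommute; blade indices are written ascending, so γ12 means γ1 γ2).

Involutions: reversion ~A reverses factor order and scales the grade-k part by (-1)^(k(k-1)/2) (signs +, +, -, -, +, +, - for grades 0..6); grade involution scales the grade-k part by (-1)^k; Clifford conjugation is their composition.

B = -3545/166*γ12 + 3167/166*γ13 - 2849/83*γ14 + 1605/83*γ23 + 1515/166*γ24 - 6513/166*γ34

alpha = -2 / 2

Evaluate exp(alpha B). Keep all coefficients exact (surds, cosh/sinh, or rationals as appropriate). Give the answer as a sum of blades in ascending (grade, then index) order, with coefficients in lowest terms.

B^2 term by term: the squares give (-3545/166)^2*(γ12)^2 + (3167/166)^2*(γ13)^2 + (-2849/83)^2*(γ14)^2 + (1605/83)^2*(γ23)^2 + (1515/166)^2*(γ24)^2 + (-6513/166)^2*(γ34)^2 = 12567025/27556*(-1) + 10029889/27556*(+1) + 8116801/6889*(+1) + 2576025/6889*(+1) + 2295225/27556*(+1) + 42419169/27556*(-1) = 4 (each basis 2-blade squares to minus the product of its generators' squares); cross terms between blades sharing an index anticommute and cancel; the commuting (index-disjoint) pairs give grade-4 terms 2*c*c'*(blade product), which cancel blade by blade — γ1234: 23088585/13778 - 4798005/13778 - 9145290/6889 = 0 — confirming B is simple. So B^2 = 4.
B^2 = 4 — the series telescopes hyperbolically here: l = 2, alpha*l = -2, so exp(alpha B) = cosh(-2) + (sinh(-2)/2)*B = cosh(2) + (-sinh(2)/2)*B.
Answer: cosh(2) + 3545*sinh(2)/332*γ12 - 3167*sinh(2)/332*γ13 + 2849*sinh(2)/166*γ14 - 1605*sinh(2)/166*γ23 - 1515*sinh(2)/332*γ24 + 6513*sinh(2)/332*γ34


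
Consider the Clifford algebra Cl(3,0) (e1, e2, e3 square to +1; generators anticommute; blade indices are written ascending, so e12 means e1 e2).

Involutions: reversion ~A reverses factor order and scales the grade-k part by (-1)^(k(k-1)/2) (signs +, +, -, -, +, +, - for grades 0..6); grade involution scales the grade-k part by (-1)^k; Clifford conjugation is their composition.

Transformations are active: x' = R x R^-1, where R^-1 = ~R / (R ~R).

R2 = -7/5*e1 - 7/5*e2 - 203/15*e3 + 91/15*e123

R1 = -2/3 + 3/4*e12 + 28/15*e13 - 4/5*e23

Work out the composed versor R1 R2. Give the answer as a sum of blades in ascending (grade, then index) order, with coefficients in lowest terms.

Distribute over the terms of R1 (each basis-blade product reordered to ascending indices, repeated generators contracted through their squares):
(-2/3) R2 = 14/15*e1 + 14/15*e2 + 406/45*e3 - 182/45*e123
(3/4*e12) R2 = -21/20*e1 + 21/20*e2 - 91/20*e3 - 203/20*e123
(28/15*e13) R2 = -5684/225*e1 + 2548/225*e2 + 196/75*e3 + 196/75*e123
(-4/5*e23) R2 = 364/75*e1 + 812/75*e2 - 28/25*e3 + 28/25*e123
Summing the partial products and collecting blades:
Answer: -18473/900*e1 + 21721/900*e2 + 5369/900*e3 - 1883/180*e123


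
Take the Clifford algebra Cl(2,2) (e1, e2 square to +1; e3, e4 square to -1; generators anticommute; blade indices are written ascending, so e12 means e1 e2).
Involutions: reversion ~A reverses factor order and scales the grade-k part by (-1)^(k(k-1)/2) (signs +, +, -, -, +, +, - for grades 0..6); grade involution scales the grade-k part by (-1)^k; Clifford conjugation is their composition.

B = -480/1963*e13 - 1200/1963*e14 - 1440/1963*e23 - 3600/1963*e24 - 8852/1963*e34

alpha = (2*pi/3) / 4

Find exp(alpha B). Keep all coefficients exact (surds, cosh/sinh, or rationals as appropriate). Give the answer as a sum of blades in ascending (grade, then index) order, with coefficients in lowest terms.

B^2 term by term: the squares give (-480/1963)^2*(e13)^2 + (-1200/1963)^2*(e14)^2 + (-1440/1963)^2*(e23)^2 + (-3600/1963)^2*(e24)^2 + (-8852/1963)^2*(e34)^2 = 230400/3853369*(+1) + 1440000/3853369*(+1) + 2073600/3853369*(+1) + 12960000/3853369*(+1) + 78357904/3853369*(-1) = -16 (each basis 2-blade squares to minus the product of its generators' squares); cross terms between blades sharing an index anticommute and cancel; the commuting (index-disjoint) pairs give grade-4 terms 2*c*c'*(blade product), which cancel blade by blade — e1234: -3456000/3853369 + 3456000/3853369 = 0 — confirming B is simple. So B^2 = -16.
B^2 = -16 — B^2 < 0, so the exponential closes trigonometrically: l = 4, alpha*l = 2*pi/3, so exp(alpha B) = cos(2*pi/3) + (sin(2*pi/3)/4)*B = -1/2 + (sqrt(3)/8)*B.
Answer: -1/2 - 60*sqrt(3)/1963*e13 - 150*sqrt(3)/1963*e14 - 180*sqrt(3)/1963*e23 - 450*sqrt(3)/1963*e24 - 2213*sqrt(3)/3926*e34


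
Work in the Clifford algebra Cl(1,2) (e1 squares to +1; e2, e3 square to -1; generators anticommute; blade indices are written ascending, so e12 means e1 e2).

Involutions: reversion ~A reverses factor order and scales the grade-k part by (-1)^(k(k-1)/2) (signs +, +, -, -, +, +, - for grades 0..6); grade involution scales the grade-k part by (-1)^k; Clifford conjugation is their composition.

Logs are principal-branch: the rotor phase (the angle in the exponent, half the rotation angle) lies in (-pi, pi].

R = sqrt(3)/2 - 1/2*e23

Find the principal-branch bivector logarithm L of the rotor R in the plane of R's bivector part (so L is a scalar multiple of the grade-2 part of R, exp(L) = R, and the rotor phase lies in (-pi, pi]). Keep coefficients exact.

The scalar part of R is sqrt(3)/2, and that scalar determines the rotor phase on the principal branch; recovering the unit plane as bivector-part over sine of the phase gives L = phase * plane.
Concretely: cos(phase) = sqrt(3)/2 gives phase = ±pi/6, and since phase/sin(phase) is even the sign is immaterial: L = (phase/sin(phase)) * <R>_2 = (pi/3) * <R>_2.
Answer: -pi/6*e23


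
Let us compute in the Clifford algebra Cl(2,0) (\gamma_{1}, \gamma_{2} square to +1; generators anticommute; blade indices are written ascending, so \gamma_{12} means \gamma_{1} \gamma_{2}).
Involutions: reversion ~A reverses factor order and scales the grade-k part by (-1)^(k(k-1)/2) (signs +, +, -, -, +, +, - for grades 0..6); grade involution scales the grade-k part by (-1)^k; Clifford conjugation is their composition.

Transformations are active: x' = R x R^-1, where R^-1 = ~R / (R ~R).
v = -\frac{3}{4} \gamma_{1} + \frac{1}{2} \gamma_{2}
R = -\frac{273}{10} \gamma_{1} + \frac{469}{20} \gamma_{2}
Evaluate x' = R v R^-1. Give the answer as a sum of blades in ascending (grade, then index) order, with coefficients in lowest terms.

~R = -\frac{273}{10} \gamma_{1} + \frac{469}{20} \gamma_{2}, and R ~R = \frac{518077}{400}, so R^-1 = ~R / (\frac{518077}{400}).
R v = \frac{161}{5} + \frac{63}{16} \gamma_{12}
Answer: -\frac{25689}{42292} \gamma_{1} + \frac{14083}{21146} \gamma_{2}


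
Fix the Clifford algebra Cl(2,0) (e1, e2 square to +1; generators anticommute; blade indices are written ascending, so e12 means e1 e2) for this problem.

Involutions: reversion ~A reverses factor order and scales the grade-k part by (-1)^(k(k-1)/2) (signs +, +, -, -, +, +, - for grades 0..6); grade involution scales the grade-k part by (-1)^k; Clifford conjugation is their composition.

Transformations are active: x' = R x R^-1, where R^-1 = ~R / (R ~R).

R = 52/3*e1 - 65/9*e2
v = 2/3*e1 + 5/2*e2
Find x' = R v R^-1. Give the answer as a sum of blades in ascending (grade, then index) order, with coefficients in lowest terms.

~R = 52/3*e1 - 65/9*e2, and R ~R = 28561/81, so R^-1 = ~R / (28561/81).
R v = -13/2 + 1300/27*e12
Answer: -662/507*e1 - 755/338*e2


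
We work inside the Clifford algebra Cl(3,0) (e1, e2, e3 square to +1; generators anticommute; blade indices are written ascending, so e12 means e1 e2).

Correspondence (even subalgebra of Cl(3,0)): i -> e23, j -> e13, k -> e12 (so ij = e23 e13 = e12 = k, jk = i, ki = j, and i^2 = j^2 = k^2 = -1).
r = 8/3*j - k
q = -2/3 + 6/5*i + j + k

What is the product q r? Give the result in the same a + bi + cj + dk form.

In blades: q = -2/3 + e12 + e13 + 6/5*e23, r = -e12 + 8/3*e13.
Distribute q over r term by term (generator squares from the signature, products reordered to ascending indices): (-2/3)*r = 2/3*e12 - 16/9*e13; (e12)*r = 1 - 8/3*e23; (e13)*r = -8/3 - e23; (6/5*e23)*r = 16/5*e12 + 6/5*e13.
Sum: -5/3 + 58/15*e12 - 26/45*e13 - 11/3*e23; translating back through the correspondence:
Answer: -5/3 - 11/3*i - 26/45*j + 58/15*k


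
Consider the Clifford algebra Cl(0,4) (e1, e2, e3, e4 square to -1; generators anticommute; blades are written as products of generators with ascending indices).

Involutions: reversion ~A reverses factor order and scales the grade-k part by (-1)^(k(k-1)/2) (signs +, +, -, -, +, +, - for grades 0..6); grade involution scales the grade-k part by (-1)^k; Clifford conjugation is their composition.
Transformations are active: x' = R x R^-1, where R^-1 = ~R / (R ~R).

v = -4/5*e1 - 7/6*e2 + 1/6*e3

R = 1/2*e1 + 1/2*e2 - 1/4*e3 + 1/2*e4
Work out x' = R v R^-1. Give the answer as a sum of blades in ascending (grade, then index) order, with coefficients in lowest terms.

~R = 1/2*e1 + 1/2*e2 - 1/4*e3 + 1/2*e4, and R ~R = -13/16, so R^-1 = ~R / (-13/16).
R v = 41/40 - 11/60*e1 e2 - 7/60*e1 e3 + 2/5*e1 e4 - 5/24*e2 e3 + 7/12*e2 e4 - 1/12*e3 e4
Answer: -6/13*e1 - 37/390*e2 + 181/390*e3 - 82/65*e4


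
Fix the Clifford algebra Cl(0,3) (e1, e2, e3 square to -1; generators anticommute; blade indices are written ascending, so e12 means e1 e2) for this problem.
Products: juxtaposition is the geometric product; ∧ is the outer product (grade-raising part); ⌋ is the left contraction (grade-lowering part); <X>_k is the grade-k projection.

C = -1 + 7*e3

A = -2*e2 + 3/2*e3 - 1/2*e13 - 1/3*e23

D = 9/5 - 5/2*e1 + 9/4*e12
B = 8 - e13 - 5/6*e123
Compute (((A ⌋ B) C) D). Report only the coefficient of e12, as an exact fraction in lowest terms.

step 1: -1/2 - 16/9*e1 + 5/12*e2 + 5/4*e12 + 5/3*e13
step 2: 1/2 - 89/9*e1 - 5/12*e2 - 7/2*e3 - 5/4*e12 - 127/9*e13 + 35/12*e23 + 35/4*e123
step 3: -15127/720 - 1599/80*e1 + 197/8*e2 + 6689/720*e3 - 13/6*e12 - 2207/80*e13 + 471/8*e23 + 7/12*e123
Answer: -13/6


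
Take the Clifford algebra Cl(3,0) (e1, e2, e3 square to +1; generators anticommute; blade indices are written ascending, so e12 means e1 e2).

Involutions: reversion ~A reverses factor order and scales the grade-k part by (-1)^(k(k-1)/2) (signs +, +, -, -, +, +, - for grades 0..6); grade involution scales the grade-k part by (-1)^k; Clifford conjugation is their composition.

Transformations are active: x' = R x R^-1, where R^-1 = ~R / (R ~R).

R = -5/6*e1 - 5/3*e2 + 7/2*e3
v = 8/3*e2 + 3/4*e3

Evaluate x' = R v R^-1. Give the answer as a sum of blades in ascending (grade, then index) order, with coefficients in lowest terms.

~R = -5/6*e1 - 5/3*e2 + 7/2*e3, and R ~R = 283/18, so R^-1 = ~R / (283/18).
R v = -131/72 - 20/9*e12 - 5/8*e13 - 127/12*e23
Answer: 655/3396*e1 - 1291/566*e2 - 883/566*e3


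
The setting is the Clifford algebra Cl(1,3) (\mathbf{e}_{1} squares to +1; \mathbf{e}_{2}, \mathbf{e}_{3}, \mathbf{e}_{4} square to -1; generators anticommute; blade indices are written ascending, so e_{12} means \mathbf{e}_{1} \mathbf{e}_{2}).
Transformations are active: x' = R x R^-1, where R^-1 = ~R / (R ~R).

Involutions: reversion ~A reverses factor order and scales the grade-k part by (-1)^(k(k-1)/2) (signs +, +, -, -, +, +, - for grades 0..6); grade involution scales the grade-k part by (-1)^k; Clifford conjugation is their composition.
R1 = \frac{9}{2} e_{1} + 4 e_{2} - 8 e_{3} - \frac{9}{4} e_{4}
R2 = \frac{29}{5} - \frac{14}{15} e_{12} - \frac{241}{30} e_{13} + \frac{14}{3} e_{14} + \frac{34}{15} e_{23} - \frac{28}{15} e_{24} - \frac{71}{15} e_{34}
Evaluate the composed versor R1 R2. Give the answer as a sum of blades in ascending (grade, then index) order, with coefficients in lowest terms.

Distribute over the terms of R1 (each basis-blade product reordered to ascending indices, repeated generators contracted through their squares):
(\frac{9}{2} e_{1}) R2 = \frac{261}{10} e_{1} - \frac{21}{5} e_{2} - \frac{723}{20} e_{3} + 21 e_{4} + \frac{51}{5} e_{123} - \frac{42}{5} e_{124} - \frac{213}{10} e_{134}
(4 e_{2}) R2 = -\frac{56}{15} e_{1} + \frac{116}{5} e_{2} - \frac{136}{15} e_{3} + \frac{112}{15} e_{4} + \frac{482}{15} e_{123} - \frac{56}{3} e_{124} - \frac{284}{15} e_{234}
(-8 e_{3}) R2 = \frac{964}{15} e_{1} - \frac{272}{15} e_{2} - \frac{232}{5} e_{3} - \frac{568}{15} e_{4} + \frac{112}{15} e_{123} + \frac{112}{3} e_{134} - \frac{224}{15} e_{234}
(-\frac{9}{4} e_{4}) R2 = -\frac{21}{2} e_{1} + \frac{21}{5} e_{2} + \frac{213}{20} e_{3} - \frac{261}{20} e_{4} + \frac{21}{10} e_{124} + \frac{723}{40} e_{134} - \frac{51}{10} e_{234}
Summing the partial products and collecting blades:
Answer: \frac{1142}{15} e_{1} + \frac{76}{15} e_{2} - \frac{2429}{30} e_{3} - \frac{449}{20} e_{4} + \frac{249}{5} e_{123} - \frac{749}{30} e_{124} + \frac{4093}{120} e_{134} - \frac{1169}{30} e_{234}


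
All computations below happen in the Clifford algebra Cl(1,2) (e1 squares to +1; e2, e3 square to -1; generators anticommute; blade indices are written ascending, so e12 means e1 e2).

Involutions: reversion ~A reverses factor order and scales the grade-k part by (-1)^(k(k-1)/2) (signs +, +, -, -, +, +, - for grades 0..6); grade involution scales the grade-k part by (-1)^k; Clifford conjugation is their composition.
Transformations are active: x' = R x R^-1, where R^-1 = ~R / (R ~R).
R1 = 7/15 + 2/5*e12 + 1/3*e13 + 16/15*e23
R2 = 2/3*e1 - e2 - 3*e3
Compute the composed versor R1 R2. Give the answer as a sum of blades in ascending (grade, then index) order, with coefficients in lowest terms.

Distribute over the terms of R2 (each basis-blade product reordered to ascending indices, repeated generators contracted through their squares):
R1 (2/3*e1) = 14/45*e1 - 4/15*e2 - 2/9*e3 + 32/45*e123
R1 (-e2) = 2/5*e1 - 7/15*e2 - 16/15*e3 + 1/3*e123
R1 (-3*e3) = e1 + 16/5*e2 - 7/5*e3 - 6/5*e123
Summing the partial products and collecting blades:
Answer: 77/45*e1 + 37/15*e2 - 121/45*e3 - 7/45*e123


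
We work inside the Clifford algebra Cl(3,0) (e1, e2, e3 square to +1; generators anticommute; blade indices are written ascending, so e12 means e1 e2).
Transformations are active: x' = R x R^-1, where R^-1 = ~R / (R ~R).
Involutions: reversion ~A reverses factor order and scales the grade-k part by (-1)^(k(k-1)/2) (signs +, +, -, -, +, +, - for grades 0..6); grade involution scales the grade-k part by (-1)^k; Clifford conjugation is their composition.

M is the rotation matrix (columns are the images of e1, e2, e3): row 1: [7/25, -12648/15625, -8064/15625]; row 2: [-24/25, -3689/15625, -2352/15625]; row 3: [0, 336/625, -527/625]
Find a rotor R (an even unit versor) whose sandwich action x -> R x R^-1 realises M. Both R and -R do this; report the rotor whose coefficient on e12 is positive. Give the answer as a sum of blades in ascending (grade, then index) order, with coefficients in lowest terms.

Method: write R = a + b12*e12 + b13*e13 + b23*e23 with a^2 + b12^2 + b13^2 + b23^2 = 1 (so R^-1 = ~R). Expanding the columns R e_j ~R gives tr M = 4a^2 - 1 and, from the antisymmetric part, M21 - M12 = -4a*b12, M13 - M31 = 4a*b13, M32 - M23 = -4a*b23.
Here tr M = -12489/15625, so a^2 = (1 + tr M)/4 = 784/15625 and a = ±28/125. Taking a = 28/125: M21 - M12 = -2352/15625, M13 - M31 = -8064/15625, M32 - M23 = 10752/15625, giving b12 = 21/125, b13 = -72/125, b23 = -96/125, i.e. R = 28/125 + 21/125*e12 - 72/125*e13 - 96/125*e23.
Its e12 coefficient is already positive.
Answer: 28/125 + 21/125*e12 - 72/125*e13 - 96/125*e23. Sheet selection: the two-to-one cover makes ±R indistinguishable at the matrix level (trace -12489/15625), so uniqueness comes from the required sign on e12.


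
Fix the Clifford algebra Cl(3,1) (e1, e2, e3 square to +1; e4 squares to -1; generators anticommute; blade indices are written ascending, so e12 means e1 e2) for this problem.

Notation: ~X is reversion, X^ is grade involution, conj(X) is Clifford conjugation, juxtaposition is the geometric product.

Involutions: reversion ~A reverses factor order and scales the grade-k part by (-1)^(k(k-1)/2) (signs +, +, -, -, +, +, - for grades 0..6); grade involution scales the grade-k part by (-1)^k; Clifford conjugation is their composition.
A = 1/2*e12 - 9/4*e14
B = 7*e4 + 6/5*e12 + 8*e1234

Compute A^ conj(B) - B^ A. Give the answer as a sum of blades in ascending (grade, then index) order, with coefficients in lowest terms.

first term: 3/5 - 63/4*e1 - 18*e23 + 27/10*e24 - 4*e34 - 7/2*e124
second term: -3/5 + 63/4*e1 - 18*e23 + 27/10*e24 - 4*e34 - 7/2*e124
Answer: 6/5 - 63/2*e1


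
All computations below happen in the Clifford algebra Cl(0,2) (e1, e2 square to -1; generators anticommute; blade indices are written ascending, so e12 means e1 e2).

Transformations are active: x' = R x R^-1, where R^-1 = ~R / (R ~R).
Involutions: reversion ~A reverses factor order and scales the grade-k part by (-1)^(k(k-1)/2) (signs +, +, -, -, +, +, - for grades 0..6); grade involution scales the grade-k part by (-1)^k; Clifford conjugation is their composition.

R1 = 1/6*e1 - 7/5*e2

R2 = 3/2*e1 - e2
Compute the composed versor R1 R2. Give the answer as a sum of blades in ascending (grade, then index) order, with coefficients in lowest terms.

Distribute over the terms of R1 (each basis-blade product reordered to ascending indices, repeated generators contracted through their squares):
(1/6*e1) R2 = -1/4 - 1/6*e12
(-7/5*e2) R2 = -7/5 + 21/10*e12
Summing the partial products and collecting blades:
Answer: -33/20 + 29/15*e12


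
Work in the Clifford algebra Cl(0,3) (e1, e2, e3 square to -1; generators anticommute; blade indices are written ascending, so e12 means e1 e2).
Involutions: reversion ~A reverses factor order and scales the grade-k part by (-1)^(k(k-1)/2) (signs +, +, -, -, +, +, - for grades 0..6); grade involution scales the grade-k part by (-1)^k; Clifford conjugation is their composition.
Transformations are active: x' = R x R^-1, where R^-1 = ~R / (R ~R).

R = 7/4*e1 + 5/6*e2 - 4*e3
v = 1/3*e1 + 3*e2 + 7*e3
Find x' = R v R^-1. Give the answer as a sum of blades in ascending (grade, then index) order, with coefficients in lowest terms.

~R = 7/4*e1 + 5/6*e2 - 4*e3, and R ~R = -2845/144, so R^-1 = ~R / (-2845/144).
R v = 299/12 + 179/36*e12 + 163/12*e13 + 107/6*e23
Answer: -40519/8535*e1 - 2903/569*e2 + 8789/2845*e3


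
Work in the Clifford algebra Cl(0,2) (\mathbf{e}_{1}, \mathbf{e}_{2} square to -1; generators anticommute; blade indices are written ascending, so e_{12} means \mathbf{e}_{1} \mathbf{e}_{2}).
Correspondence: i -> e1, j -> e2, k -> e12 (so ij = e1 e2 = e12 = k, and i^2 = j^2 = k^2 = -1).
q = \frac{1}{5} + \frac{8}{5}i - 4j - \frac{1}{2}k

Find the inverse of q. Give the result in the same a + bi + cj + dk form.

In blades: q = \frac{1}{5} + \frac{8}{5} e_{1} - 4 e_{2} - \frac{1}{2} e_{12}.
With qbar = \frac{1}{5} - \frac{8}{5} e_{1} + 4 e_{2} + \frac{1}{2} e_{12} (scalar fixed, mapped units negated), q qbar = \frac{377}{20} (the sum of squared coefficients), so q^-1 = qbar / (\frac{377}{20}) = \frac{4}{377} - \frac{32}{377} e_{1} + \frac{80}{377} e_{2} + \frac{10}{377} e_{12}; translating back:
Answer: \frac{4}{377} - \frac{32}{377}i + \frac{80}{377}j + \frac{10}{377}k


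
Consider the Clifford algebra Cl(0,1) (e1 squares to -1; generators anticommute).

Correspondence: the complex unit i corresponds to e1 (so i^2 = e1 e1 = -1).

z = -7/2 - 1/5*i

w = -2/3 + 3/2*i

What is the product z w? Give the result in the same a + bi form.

In blades: z = -7/2 - 1/5*e1, w = -2/3 + 3/2*e1.
Distribute z over w term by term (generator squares from the signature, products reordered to ascending indices): (-7/2)*w = 7/3 - 21/4*e1; (-1/5*e1)*w = 3/10 + 2/15*e1.
Sum: 79/30 - 307/60*e1; translating back through the correspondence:
Answer: 79/30 - 307/60*i


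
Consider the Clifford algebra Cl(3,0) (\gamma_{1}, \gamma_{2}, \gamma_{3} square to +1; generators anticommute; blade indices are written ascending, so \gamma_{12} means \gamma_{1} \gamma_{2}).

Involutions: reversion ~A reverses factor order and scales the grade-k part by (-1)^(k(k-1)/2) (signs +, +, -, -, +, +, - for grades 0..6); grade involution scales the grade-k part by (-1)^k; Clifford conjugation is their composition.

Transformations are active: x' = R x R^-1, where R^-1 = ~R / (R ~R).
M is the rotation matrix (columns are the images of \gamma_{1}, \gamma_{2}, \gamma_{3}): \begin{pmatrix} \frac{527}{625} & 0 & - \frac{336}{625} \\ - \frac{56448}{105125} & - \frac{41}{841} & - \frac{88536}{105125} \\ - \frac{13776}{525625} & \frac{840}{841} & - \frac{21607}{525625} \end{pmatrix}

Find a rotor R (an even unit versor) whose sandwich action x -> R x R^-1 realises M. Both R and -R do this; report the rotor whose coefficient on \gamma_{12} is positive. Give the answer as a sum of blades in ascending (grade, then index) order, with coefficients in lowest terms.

Method: write R = a + b12*\gamma_{12} + b13*\gamma_{13} + b23*\gamma_{23} with a^2 + b12^2 + b13^2 + b23^2 = 1 (so R^-1 = ~R). Expanding the columns R e_j ~R gives tr M = 4a^2 - 1 and, from the antisymmetric part, M21 - M12 = -4a*b12, M13 - M31 = 4a*b13, M32 - M23 = -4a*b23.
Here tr M = \frac{15839}{21025}, so a^2 = (1 + tr M)/4 = \frac{9216}{21025} and a = ±\frac{96}{145}. Taking a = \frac{96}{145}: M21 - M12 = -\frac{56448}{105125}, M13 - M31 = -\frac{10752}{21025}, M32 - M23 = \frac{193536}{105125}, giving b12 = \frac{147}{725}, b13 = -\frac{28}{145}, b23 = -\frac{504}{725}, i.e. R = \frac{96}{145} + \frac{147}{725} \gamma_{12} - \frac{28}{145} \gamma_{13} - \frac{504}{725} \gamma_{23}.
Its \gamma_{12} coefficient is already positive.
Answer: \frac{96}{145} + \frac{147}{725} \gamma_{12} - \frac{28}{145} \gamma_{13} - \frac{504}{725} \gamma_{23}. Uniqueness: Spin(3) -> SO(3) maps R and -R to the same rotation of trace \frac{15839}{21025}; fixing the sign of the \gamma_{12} coefficient removes the ambiguity.


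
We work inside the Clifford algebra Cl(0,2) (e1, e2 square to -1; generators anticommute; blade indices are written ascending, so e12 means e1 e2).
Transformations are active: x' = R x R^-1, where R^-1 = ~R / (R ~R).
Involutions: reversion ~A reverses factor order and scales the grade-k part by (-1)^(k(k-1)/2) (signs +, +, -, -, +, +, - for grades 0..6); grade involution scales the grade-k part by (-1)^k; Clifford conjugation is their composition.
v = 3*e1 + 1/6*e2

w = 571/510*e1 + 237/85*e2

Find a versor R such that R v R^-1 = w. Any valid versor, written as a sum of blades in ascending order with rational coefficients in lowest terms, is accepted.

Since q(v) = q(w) = -325/36, the sum R = v + w = 2101/510*e1 + 1507/510*e2 does the job whenever invertible.
Answer: 2101/510*e1 + 1507/510*e2


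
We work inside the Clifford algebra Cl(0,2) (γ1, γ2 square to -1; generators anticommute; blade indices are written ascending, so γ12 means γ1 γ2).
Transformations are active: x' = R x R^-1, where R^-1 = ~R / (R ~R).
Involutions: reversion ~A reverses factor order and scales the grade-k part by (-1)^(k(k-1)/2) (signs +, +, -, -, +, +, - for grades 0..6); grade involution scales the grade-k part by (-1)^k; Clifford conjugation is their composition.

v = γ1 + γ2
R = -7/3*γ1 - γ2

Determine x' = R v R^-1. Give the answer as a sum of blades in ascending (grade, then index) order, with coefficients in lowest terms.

~R = -7/3*γ1 - γ2, and R ~R = -58/9, so R^-1 = ~R / (-58/9).
R v = 10/3 - 4/3*γ12
Answer: 41/29*γ1 + 1/29*γ2


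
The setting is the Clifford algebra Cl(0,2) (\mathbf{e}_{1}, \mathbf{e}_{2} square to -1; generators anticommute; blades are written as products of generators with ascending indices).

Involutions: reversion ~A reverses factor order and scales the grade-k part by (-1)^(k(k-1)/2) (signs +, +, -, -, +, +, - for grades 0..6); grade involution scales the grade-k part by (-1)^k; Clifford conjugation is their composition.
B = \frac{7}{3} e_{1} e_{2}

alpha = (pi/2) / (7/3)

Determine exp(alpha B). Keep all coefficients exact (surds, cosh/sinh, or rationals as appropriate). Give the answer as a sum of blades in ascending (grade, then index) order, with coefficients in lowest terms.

B^2 = (\frac{7}{3})^2*(e_{1} e_{2})^2 = \frac{49}{9}*(-1) = -\frac{49}{9} (a basis 2-blade squares to minus the product of its generators' squares).
B^2 = -\frac{49}{9} — the negative square puts this in the circular regime; l = \frac{7}{3}, alpha*l = \frac{\pi}{2}, so exp(alpha B) = cos(\frac{\pi}{2}) + (sin(\frac{\pi}{2})/(\frac{7}{3}))*B = 0 + (\frac{3}{7})*B.
Answer: e_{1} e_{2}


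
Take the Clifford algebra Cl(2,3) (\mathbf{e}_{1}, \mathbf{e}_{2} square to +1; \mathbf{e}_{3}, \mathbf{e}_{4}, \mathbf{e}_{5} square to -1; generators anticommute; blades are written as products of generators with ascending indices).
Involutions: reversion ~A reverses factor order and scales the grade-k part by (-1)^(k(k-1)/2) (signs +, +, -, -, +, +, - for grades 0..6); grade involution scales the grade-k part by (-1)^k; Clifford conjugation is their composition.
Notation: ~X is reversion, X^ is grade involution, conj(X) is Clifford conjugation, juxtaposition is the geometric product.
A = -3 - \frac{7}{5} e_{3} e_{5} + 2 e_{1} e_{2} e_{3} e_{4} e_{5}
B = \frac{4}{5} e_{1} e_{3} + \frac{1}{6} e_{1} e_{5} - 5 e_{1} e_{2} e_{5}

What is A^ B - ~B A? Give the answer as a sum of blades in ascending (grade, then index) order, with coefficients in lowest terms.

first term: -\frac{13}{6} e_{1} e_{3} - \frac{81}{50} e_{1} e_{5} + 10 e_{3} e_{4} - 7 e_{1} e_{2} e_{3} + 15 e_{1} e_{2} e_{5} + \frac{1}{3} e_{2} e_{3} e_{4} + \frac{8}{5} e_{2} e_{4} e_{5}
second term: \frac{79}{30} e_{1} e_{3} - \frac{31}{50} e_{1} e_{5} + 10 e_{3} e_{4} - 7 e_{1} e_{2} e_{3} - 15 e_{1} e_{2} e_{5} + \frac{1}{3} e_{2} e_{3} e_{4} + \frac{8}{5} e_{2} e_{4} e_{5}
Answer: -\frac{24}{5} e_{1} e_{3} - e_{1} e_{5} + 30 e_{1} e_{2} e_{5}


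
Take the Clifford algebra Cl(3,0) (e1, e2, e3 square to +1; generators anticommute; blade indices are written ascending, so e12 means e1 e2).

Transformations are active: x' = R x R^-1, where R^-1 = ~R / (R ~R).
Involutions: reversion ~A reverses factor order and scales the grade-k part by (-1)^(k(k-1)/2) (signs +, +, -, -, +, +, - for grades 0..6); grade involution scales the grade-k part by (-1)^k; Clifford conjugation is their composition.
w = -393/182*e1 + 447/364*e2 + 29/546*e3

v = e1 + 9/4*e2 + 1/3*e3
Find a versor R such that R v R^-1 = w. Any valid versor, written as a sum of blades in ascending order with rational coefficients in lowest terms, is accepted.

Key observation: q(v) = q(w) = 889/144 (sandwiches preserve the norm), so R = v + w = -211/182*e1 + 633/182*e2 + 211/546*e3 works whenever it is invertible — the component of v along it is kept and (v - w)/2 reverses, sending v to w.
Answer: -211/182*e1 + 633/182*e2 + 211/546*e3


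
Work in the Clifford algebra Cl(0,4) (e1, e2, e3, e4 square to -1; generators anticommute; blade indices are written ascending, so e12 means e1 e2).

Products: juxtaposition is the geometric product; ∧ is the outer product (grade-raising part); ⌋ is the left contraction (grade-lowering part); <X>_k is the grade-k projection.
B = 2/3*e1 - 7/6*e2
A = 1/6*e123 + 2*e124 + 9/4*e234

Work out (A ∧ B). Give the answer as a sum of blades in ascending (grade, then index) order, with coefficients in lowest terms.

step 1: -3/2*e1234
Answer: -3/2*e1234


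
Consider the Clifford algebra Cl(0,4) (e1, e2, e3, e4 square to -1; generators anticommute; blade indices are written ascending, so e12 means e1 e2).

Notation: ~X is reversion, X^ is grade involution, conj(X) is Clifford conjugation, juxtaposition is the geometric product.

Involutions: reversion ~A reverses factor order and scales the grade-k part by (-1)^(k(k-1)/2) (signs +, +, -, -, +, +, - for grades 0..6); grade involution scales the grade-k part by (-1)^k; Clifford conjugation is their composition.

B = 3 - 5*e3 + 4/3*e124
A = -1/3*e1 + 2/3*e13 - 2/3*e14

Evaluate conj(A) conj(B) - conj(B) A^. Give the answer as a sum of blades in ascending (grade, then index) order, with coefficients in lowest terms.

first term: 13/3*e1 + 8/9*e2 - 1/3*e13 + 2*e14 - 4/9*e24 - 10/3*e134 + 8/9*e234
second term: 13/3*e1 - 8/9*e2 + 1/3*e13 - 2*e14 - 4/9*e24 + 10/3*e134 + 8/9*e234
Answer: 16/9*e2 - 2/3*e13 + 4*e14 - 20/3*e134


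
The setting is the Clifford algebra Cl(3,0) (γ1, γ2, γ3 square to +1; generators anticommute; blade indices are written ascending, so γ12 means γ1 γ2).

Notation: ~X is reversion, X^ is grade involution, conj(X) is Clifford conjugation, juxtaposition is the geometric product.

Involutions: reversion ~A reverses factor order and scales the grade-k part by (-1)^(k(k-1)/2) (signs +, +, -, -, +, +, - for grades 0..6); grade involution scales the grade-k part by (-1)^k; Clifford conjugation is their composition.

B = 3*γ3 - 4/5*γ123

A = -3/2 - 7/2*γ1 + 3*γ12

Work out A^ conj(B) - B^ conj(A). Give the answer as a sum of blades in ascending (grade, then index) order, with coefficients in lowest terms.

first term: 69/10*γ3 - 21/2*γ13 - 14/5*γ23 - 39/5*γ123
second term: 69/10*γ3 + 21/2*γ13 + 14/5*γ23 + 39/5*γ123
Answer: -21*γ13 - 28/5*γ23 - 78/5*γ123


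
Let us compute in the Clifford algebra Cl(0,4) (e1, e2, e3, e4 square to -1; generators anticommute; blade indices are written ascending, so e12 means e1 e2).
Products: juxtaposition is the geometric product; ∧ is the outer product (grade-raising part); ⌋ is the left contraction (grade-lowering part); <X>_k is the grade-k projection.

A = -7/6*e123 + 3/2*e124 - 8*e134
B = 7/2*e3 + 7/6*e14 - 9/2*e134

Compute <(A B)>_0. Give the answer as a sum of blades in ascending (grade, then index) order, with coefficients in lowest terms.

step 1: 36 + 7/4*e2 - 28/3*e3 + 49/12*e12 - 28*e14 + 27/4*e23 + 21/4*e24 + 49/36*e234 - 21/4*e1234
step 2: 36
Answer: 36


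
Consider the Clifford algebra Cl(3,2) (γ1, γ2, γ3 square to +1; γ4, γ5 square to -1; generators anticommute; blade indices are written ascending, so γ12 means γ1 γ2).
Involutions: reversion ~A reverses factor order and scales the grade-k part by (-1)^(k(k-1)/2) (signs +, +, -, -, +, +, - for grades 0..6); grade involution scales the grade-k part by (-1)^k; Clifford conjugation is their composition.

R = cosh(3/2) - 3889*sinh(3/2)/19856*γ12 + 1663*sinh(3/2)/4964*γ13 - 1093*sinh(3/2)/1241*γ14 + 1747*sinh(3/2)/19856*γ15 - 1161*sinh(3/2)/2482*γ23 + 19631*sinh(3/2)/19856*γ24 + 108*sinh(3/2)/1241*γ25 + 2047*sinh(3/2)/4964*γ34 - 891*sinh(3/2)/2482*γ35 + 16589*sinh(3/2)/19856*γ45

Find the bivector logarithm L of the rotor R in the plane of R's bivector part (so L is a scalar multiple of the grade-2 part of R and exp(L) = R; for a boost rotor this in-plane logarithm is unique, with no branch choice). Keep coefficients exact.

The scalar part of R is cosh(3/2), so cosh pins the rapidity up to sign — the sign comes from the bivector part; dividing that part by sinh of the rapidity yields the plane, and the in-plane L = rapidity * plane is unique because the two sign choices cancel.
Concretely: cosh(rapidity) = cosh(3/2) gives rapidity = ±3/2, and since rapidity/sinh(rapidity) is even the sign is immaterial: L = (rapidity/sinh(rapidity)) * <R>_2 = (3/(2*sinh(3/2))) * <R>_2.
Answer: -11667/39712*γ12 + 4989/9928*γ13 - 3279/2482*γ14 + 5241/39712*γ15 - 3483/4964*γ23 + 58893/39712*γ24 + 162/1241*γ25 + 6141/9928*γ34 - 2673/4964*γ35 + 49767/39712*γ45


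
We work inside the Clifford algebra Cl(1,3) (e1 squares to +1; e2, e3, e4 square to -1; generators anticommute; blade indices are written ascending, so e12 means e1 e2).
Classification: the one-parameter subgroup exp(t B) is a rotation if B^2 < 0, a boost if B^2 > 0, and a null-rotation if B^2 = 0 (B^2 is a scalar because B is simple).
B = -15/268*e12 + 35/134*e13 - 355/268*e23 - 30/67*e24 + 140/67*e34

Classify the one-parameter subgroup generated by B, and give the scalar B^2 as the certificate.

B^2 term by term: the squares give (-15/268)^2*(e12)^2 + (35/134)^2*(e13)^2 + (-355/268)^2*(e23)^2 + (-30/67)^2*(e24)^2 + (140/67)^2*(e34)^2 = 225/71824*(+1) + 1225/17956*(+1) + 126025/71824*(-1) + 900/4489*(-1) + 19600/4489*(-1) = -25/4 (each basis 2-blade squares to minus the product of its generators' squares); cross terms between blades sharing an index anticommute and cancel; the commuting (index-disjoint) pairs give grade-4 terms 2*c*c'*(blade product), which cancel blade by blade — e1234: -1050/4489 + 1050/4489 = 0 — confirming B is simple. So B^2 = -25/4.
Answer: rotation, certificate B^2 = -25/4. The class reads off the invariant scalar -25/4 directly.


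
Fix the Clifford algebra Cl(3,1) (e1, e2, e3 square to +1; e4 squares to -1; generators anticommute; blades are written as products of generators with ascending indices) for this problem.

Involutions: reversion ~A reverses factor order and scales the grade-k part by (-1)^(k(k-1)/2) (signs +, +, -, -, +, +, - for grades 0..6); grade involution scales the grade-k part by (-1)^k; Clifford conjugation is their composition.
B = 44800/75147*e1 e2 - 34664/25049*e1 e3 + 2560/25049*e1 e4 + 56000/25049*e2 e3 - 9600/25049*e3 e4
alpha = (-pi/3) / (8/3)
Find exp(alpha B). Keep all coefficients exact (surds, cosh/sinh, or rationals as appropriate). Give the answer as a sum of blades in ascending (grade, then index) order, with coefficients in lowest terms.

B^2 term by term: the squares give (44800/75147)^2*(e1 e2)^2 + (-34664/25049)^2*(e1 e3)^2 + (2560/25049)^2*(e1 e4)^2 + (56000/25049)^2*(e2 e3)^2 + (-9600/25049)^2*(e3 e4)^2 = 2007040000/5647071609*(-1) + 1201592896/627452401*(-1) + 6553600/627452401*(+1) + 3136000000/627452401*(-1) + 92160000/627452401*(+1) = -64/9 (each basis 2-blade squares to minus the product of its generators' squares); cross terms between blades sharing an index anticommute and cancel; the commuting (index-disjoint) pairs give grade-4 terms 2*c*c'*(blade product), which cancel blade by blade — e1 e2 e3 e4: -286720000/627452401 + 286720000/627452401 = 0 — confirming B is simple. So B^2 = -64/9.
B^2 = -64/9 — the series telescopes trigonometrically here: l = 8/3, alpha*l = -pi/3, so exp(alpha B) = cos(-pi/3) + (sin(-pi/3)/(8/3))*B = 1/2 + (-3*sqrt(3)/16)*B.
Answer: 1/2 - 2800*sqrt(3)/25049*e1 e2 + 12999*sqrt(3)/50098*e1 e3 - 480*sqrt(3)/25049*e1 e4 - 10500*sqrt(3)/25049*e2 e3 + 1800*sqrt(3)/25049*e3 e4
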